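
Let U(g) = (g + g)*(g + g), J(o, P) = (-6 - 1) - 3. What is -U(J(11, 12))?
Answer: -400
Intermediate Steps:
J(o, P) = -10 (J(o, P) = -7 - 3 = -10)
U(g) = 4*g² (U(g) = (2*g)*(2*g) = 4*g²)
-U(J(11, 12)) = -4*(-10)² = -4*100 = -1*400 = -400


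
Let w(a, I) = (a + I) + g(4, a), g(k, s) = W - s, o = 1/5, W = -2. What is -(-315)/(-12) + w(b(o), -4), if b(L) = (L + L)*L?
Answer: -129/4 ≈ -32.250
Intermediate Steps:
o = ⅕ (o = 1*(⅕) = ⅕ ≈ 0.20000)
g(k, s) = -2 - s
b(L) = 2*L² (b(L) = (2*L)*L = 2*L²)
w(a, I) = -2 + I (w(a, I) = (a + I) + (-2 - a) = (I + a) + (-2 - a) = -2 + I)
-(-315)/(-12) + w(b(o), -4) = -(-315)/(-12) + (-2 - 4) = -(-315)*(-1)/12 - 6 = -7*15/4 - 6 = -105/4 - 6 = -129/4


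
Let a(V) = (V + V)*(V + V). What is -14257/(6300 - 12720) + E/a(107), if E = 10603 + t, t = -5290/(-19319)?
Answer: 16271892443/6635496930 ≈ 2.4522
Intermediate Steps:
a(V) = 4*V² (a(V) = (2*V)*(2*V) = 4*V²)
t = 5290/19319 (t = -5290*(-1/19319) = 5290/19319 ≈ 0.27382)
E = 204844647/19319 (E = 10603 + 5290/19319 = 204844647/19319 ≈ 10603.)
-14257/(6300 - 12720) + E/a(107) = -14257/(6300 - 12720) + 204844647/(19319*((4*107²))) = -14257/(-6420) + 204844647/(19319*((4*11449))) = -14257*(-1/6420) + (204844647/19319)/45796 = 14257/6420 + (204844647/19319)*(1/45796) = 14257/6420 + 204844647/884732924 = 16271892443/6635496930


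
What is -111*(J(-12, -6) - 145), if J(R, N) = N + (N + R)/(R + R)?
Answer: 66711/4 ≈ 16678.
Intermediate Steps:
J(R, N) = N + (N + R)/(2*R) (J(R, N) = N + (N + R)/((2*R)) = N + (N + R)*(1/(2*R)) = N + (N + R)/(2*R))
-111*(J(-12, -6) - 145) = -111*((1/2 - 6 + (1/2)*(-6)/(-12)) - 145) = -111*((1/2 - 6 + (1/2)*(-6)*(-1/12)) - 145) = -111*((1/2 - 6 + 1/4) - 145) = -111*(-21/4 - 145) = -111*(-601/4) = 66711/4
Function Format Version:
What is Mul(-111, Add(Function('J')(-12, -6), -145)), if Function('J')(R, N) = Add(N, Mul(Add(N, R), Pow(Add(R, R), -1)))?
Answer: Rational(66711, 4) ≈ 16678.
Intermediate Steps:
Function('J')(R, N) = Add(N, Mul(Rational(1, 2), Pow(R, -1), Add(N, R))) (Function('J')(R, N) = Add(N, Mul(Add(N, R), Pow(Mul(2, R), -1))) = Add(N, Mul(Add(N, R), Mul(Rational(1, 2), Pow(R, -1)))) = Add(N, Mul(Rational(1, 2), Pow(R, -1), Add(N, R))))
Mul(-111, Add(Function('J')(-12, -6), -145)) = Mul(-111, Add(Add(Rational(1, 2), -6, Mul(Rational(1, 2), -6, Pow(-12, -1))), -145)) = Mul(-111, Add(Add(Rational(1, 2), -6, Mul(Rational(1, 2), -6, Rational(-1, 12))), -145)) = Mul(-111, Add(Add(Rational(1, 2), -6, Rational(1, 4)), -145)) = Mul(-111, Add(Rational(-21, 4), -145)) = Mul(-111, Rational(-601, 4)) = Rational(66711, 4)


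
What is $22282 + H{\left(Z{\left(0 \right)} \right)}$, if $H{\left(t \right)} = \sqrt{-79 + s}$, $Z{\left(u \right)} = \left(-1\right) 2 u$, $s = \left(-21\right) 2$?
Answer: $22282 + 11 i \approx 22282.0 + 11.0 i$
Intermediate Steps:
$s = -42$
$Z{\left(u \right)} = - 2 u$
$H{\left(t \right)} = 11 i$ ($H{\left(t \right)} = \sqrt{-79 - 42} = \sqrt{-121} = 11 i$)
$22282 + H{\left(Z{\left(0 \right)} \right)} = 22282 + 11 i$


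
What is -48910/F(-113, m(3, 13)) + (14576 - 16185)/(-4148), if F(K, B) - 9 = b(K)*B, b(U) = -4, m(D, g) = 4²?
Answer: 40593435/45628 ≈ 889.66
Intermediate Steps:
m(D, g) = 16
F(K, B) = 9 - 4*B
-48910/F(-113, m(3, 13)) + (14576 - 16185)/(-4148) = -48910/(9 - 4*16) + (14576 - 16185)/(-4148) = -48910/(9 - 64) - 1609*(-1/4148) = -48910/(-55) + 1609/4148 = -48910*(-1/55) + 1609/4148 = 9782/11 + 1609/4148 = 40593435/45628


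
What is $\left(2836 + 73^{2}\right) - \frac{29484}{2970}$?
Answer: $\frac{448529}{55} \approx 8155.1$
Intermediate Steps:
$\left(2836 + 73^{2}\right) - \frac{29484}{2970} = \left(2836 + 5329\right) - \frac{546}{55} = 8165 - \frac{546}{55} = \frac{448529}{55}$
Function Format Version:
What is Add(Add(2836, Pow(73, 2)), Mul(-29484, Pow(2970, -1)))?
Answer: Rational(448529, 55) ≈ 8155.1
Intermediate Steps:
Add(Add(2836, Pow(73, 2)), Mul(-29484, Pow(2970, -1))) = Add(Add(2836, 5329), Mul(-29484, Rational(1, 2970))) = Add(8165, Rational(-546, 55)) = Rational(448529, 55)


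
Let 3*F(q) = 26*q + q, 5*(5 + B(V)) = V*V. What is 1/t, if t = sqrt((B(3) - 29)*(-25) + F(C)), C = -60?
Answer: sqrt(265)/265 ≈ 0.061430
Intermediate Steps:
B(V) = -5 + V**2/5 (B(V) = -5 + (V*V)/5 = -5 + V**2/5)
F(q) = 9*q (F(q) = (26*q + q)/3 = (27*q)/3 = 9*q)
t = sqrt(265) (t = sqrt(((-5 + (1/5)*3**2) - 29)*(-25) + 9*(-60)) = sqrt(((-5 + (1/5)*9) - 29)*(-25) - 540) = sqrt(((-5 + 9/5) - 29)*(-25) - 540) = sqrt((-16/5 - 29)*(-25) - 540) = sqrt(-161/5*(-25) - 540) = sqrt(805 - 540) = sqrt(265) ≈ 16.279)
1/t = 1/(sqrt(265)) = sqrt(265)/265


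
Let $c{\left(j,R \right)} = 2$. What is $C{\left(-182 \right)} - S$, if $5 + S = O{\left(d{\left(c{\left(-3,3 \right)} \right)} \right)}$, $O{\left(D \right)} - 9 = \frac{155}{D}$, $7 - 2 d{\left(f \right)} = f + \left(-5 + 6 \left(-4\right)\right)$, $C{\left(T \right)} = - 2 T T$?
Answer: $- \frac{1126439}{17} \approx -66261.0$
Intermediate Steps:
$C{\left(T \right)} = - 2 T^{2}$
$d{\left(f \right)} = 18 - \frac{f}{2}$ ($d{\left(f \right)} = \frac{7}{2} - \frac{f + \left(-5 + 6 \left(-4\right)\right)}{2} = \frac{7}{2} - \frac{f - 29}{2} = \frac{7}{2} - \frac{-29 + f}{2} = \frac{7}{2} - \left(- \frac{29}{2} + \frac{f}{2}\right) = 18 - \frac{f}{2}$)
$O{\left(D \right)} = 9 + \frac{155}{D}$
$S = \frac{223}{17}$ ($S = -5 + \left(9 + \frac{155}{18 - 1}\right) = -5 + \left(9 + \frac{155}{17}\right) = -5 + \frac{308}{17} = \frac{223}{17} \approx 13.118$)
$C{\left(-182 \right)} - S = - 2 \left(-182\right)^{2} - \frac{223}{17} = \left(-2\right) 33124 - \frac{223}{17} = -66248 - \frac{223}{17} = - \frac{1126439}{17}$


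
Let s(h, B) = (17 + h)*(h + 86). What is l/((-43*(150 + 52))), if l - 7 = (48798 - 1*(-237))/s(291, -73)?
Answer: -123121/144083368 ≈ -0.00085451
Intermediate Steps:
s(h, B) = (17 + h)*(86 + h)
l = 123121/16588 (l = 7 + (48798 - 1*(-237))/(1462 + 291**2 + 103*291) = 7 + (48798 + 237)/(1462 + 84681 + 29973) = 7 + 49035/116116 = 7 + 49035*(1/116116) = 7 + 7005/16588 = 123121/16588 ≈ 7.4223)
l/((-43*(150 + 52))) = 123121/(16588*((-43*(150 + 52)))) = 123121/(16588*((-43*202))) = (123121/16588)/(-8686) = (123121/16588)*(-1/8686) = -123121/144083368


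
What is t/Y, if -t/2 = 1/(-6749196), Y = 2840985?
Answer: 1/9587182299030 ≈ 1.0431e-13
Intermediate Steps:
t = 1/3374598 (t = -2/(-6749196) = -2*(-1/6749196) = 1/3374598 ≈ 2.9633e-7)
t/Y = (1/3374598)/2840985 = (1/3374598)*(1/2840985) = 1/9587182299030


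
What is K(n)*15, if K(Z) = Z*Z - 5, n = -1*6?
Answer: 465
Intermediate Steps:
n = -6
K(Z) = -5 + Z² (K(Z) = Z² - 5 = -5 + Z²)
K(n)*15 = (-5 + (-6)²)*15 = (-5 + 36)*15 = 31*15 = 465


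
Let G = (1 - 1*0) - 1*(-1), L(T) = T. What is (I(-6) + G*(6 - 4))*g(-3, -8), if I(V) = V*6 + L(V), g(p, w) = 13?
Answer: -494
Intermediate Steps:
I(V) = 7*V (I(V) = V*6 + V = 6*V + V = 7*V)
G = 2 (G = (1 + 0) + 1 = 1 + 1 = 2)
(I(-6) + G*(6 - 4))*g(-3, -8) = (7*(-6) + 2*(6 - 4))*13 = (-42 + 2*2)*13 = (-42 + 4)*13 = -38*13 = -494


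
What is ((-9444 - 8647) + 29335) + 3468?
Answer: 14712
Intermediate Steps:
((-9444 - 8647) + 29335) + 3468 = (-18091 + 29335) + 3468 = 11244 + 3468 = 14712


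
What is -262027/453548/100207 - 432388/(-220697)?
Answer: 19651407937340349/10030388308971892 ≈ 1.9592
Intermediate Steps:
-262027/453548/100207 - 432388/(-220697) = -262027*1/453548*(1/100207) - 432388*(-1/220697) = -262027/453548*1/100207 + 432388/220697 = -262027/45448684436 + 432388/220697 = 19651407937340349/10030388308971892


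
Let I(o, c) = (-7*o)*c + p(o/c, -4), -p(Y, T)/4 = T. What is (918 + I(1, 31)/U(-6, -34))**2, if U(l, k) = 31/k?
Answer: 1245525264/961 ≈ 1.2961e+6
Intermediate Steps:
p(Y, T) = -4*T
I(o, c) = 16 - 7*c*o (I(o, c) = (-7*o)*c - 4*(-4) = -7*c*o + 16 = 16 - 7*c*o)
(918 + I(1, 31)/U(-6, -34))**2 = (918 + (16 - 7*31*1)/((31/(-34))))**2 = (918 + (16 - 217)/((31*(-1/34))))**2 = (918 - 201/(-31/34))**2 = (918 - 201*(-34/31))**2 = (918 + 6834/31)**2 = (35292/31)**2 = 1245525264/961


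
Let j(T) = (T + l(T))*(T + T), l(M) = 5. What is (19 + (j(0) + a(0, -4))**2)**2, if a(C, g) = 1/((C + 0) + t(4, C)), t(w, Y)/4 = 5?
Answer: 57775201/160000 ≈ 361.10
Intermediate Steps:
t(w, Y) = 20 (t(w, Y) = 4*5 = 20)
a(C, g) = 1/(20 + C) (a(C, g) = 1/((C + 0) + 20) = 1/(C + 20) = 1/(20 + C))
j(T) = 2*T*(5 + T) (j(T) = (T + 5)*(T + T) = (5 + T)*(2*T) = 2*T*(5 + T))
(19 + (j(0) + a(0, -4))**2)**2 = (19 + (2*0*(5 + 0) + 1/(20 + 0))**2)**2 = (19 + (2*0*5 + 1/20)**2)**2 = (19 + (0 + 1/20)**2)**2 = (19 + (1/20)**2)**2 = (19 + 1/400)**2 = (7601/400)**2 = 57775201/160000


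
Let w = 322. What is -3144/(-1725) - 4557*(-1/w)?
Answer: 18371/1150 ≈ 15.975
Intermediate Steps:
-3144/(-1725) - 4557*(-1/w) = -3144/(-1725) - 4557/((-1*322)) = -3144*(-1/1725) - 4557/(-322) = 1048/575 - 4557*(-1/322) = 1048/575 + 651/46 = 18371/1150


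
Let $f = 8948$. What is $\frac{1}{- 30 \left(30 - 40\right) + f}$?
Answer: $\frac{1}{9248} \approx 0.00010813$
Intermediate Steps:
$\frac{1}{- 30 \left(30 - 40\right) + f} = \frac{1}{- 30 \left(30 - 40\right) + 8948} = \frac{1}{\left(-30\right) \left(-10\right) + 8948} = \frac{1}{300 + 8948} = \frac{1}{9248}$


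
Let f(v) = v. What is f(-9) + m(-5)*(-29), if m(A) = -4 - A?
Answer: -38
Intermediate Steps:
f(-9) + m(-5)*(-29) = -9 + (-4 - 1*(-5))*(-29) = -9 + (-4 + 5)*(-29) = -9 + 1*(-29) = -9 - 29 = -38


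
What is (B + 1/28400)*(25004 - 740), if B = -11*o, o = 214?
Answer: -202766965767/3550 ≈ -5.7117e+7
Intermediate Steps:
B = -2354 (B = -11*214 = -2354)
(B + 1/28400)*(25004 - 740) = (-2354 + 1/28400)*(25004 - 740) = (-2354 + 1/28400)*24264 = -66853599/28400*24264 = -202766965767/3550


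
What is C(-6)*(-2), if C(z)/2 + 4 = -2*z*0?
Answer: 16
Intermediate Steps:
C(z) = -8 (C(z) = -8 + 2*(-2*z*0) = -8 + 2*0 = -8 + 0 = -8)
C(-6)*(-2) = -8*(-2) = 16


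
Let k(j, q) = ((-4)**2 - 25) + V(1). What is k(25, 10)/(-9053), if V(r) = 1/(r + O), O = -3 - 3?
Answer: 46/45265 ≈ 0.0010162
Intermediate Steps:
O = -6
V(r) = 1/(-6 + r) (V(r) = 1/(r - 6) = 1/(-6 + r))
k(j, q) = -46/5 (k(j, q) = ((-4)**2 - 25) + 1/(-6 + 1) = (16 - 25) + 1/(-5) = -9 - 1/5 = -46/5)
k(25, 10)/(-9053) = -46/5/(-9053) = -46/5*(-1/9053) = 46/45265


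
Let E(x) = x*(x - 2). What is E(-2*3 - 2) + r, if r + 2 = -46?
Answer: 32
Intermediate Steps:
E(x) = x*(-2 + x)
r = -48 (r = -2 - 46 = -48)
E(-2*3 - 2) + r = (-2*3 - 2)*(-2 + (-2*3 - 2)) - 48 = (-6 - 2)*(-2 + (-6 - 2)) - 48 = -8*(-2 - 8) - 48 = -8*(-10) - 48 = 80 - 48 = 32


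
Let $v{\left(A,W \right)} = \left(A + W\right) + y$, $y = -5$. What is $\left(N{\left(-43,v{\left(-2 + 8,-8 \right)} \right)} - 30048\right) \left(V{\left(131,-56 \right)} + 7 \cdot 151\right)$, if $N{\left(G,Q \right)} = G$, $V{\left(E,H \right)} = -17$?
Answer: $-31294640$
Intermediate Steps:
$v{\left(A,W \right)} = -5 + A + W$ ($v{\left(A,W \right)} = \left(A + W\right) - 5 = -5 + A + W$)
$\left(N{\left(-43,v{\left(-2 + 8,-8 \right)} \right)} - 30048\right) \left(V{\left(131,-56 \right)} + 7 \cdot 151\right) = \left(-43 - 30048\right) \left(-17 + 7 \cdot 151\right) = - 30091 \left(-17 + 1057\right) = \left(-30091\right) 1040 = -31294640$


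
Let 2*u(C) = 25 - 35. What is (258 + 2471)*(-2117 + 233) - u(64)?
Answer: -5141431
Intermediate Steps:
u(C) = -5 (u(C) = (25 - 35)/2 = (½)*(-10) = -5)
(258 + 2471)*(-2117 + 233) - u(64) = (258 + 2471)*(-2117 + 233) - 1*(-5) = 2729*(-1884) + 5 = -5141436 + 5 = -5141431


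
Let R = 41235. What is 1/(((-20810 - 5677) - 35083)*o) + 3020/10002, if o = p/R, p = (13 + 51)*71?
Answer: 84450528913/279830034816 ≈ 0.30179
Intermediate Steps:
p = 4544 (p = 64*71 = 4544)
o = 4544/41235 ≈ 0.11020
1/(((-20810 - 5677) - 35083)*o) + 3020/10002 = 1/(((-20810 - 5677) - 35083)*(4544/41235)) + 3020/10002 = (41235/4544)/(-26487 - 35083) + 3020*(1/10002) = (41235/4544)/(-61570) + 1510/5001 = -1/61570*41235/4544 + 1510/5001 = -8247/55954816 + 1510/5001 = 84450528913/279830034816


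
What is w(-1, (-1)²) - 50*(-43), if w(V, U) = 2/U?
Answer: 2152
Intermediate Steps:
w(-1, (-1)²) - 50*(-43) = 2/((-1)²) - 50*(-43) = 2/1 + 2150 = 2*1 + 2150 = 2 + 2150 = 2152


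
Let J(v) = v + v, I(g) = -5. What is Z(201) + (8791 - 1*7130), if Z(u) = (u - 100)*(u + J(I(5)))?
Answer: 20952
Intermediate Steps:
J(v) = 2*v
Z(u) = (-100 + u)*(-10 + u) (Z(u) = (u - 100)*(u + 2*(-5)) = (-100 + u)*(u - 10) = (-100 + u)*(-10 + u))
Z(201) + (8791 - 1*7130) = (1000 + 201**2 - 110*201) + (8791 - 1*7130) = (1000 + 40401 - 22110) + (8791 - 7130) = 19291 + 1661 = 20952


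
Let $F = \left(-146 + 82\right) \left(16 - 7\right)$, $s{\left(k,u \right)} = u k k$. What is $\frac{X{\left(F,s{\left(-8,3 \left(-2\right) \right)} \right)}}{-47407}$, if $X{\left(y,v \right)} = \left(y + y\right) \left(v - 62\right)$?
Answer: $- \frac{513792}{47407} \approx -10.838$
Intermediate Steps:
$s{\left(k,u \right)} = u k^{2}$ ($s{\left(k,u \right)} = k u k = u k^{2}$)
$F = -576$ ($F = \left(-64\right) 9 = -576$)
$X{\left(y,v \right)} = 2 y \left(-62 + v\right)$
$\frac{X{\left(F,s{\left(-8,3 \left(-2\right) \right)} \right)}}{-47407} = \frac{2 \left(-576\right) \left(-62 + 3 \left(-2\right) \left(-8\right)^{2}\right)}{-47407} = 2 \left(-576\right) \left(-62 - 384\right) \left(- \frac{1}{47407}\right) = 2 \left(-576\right) \left(-446\right) \left(- \frac{1}{47407}\right) = 513792 \left(- \frac{1}{47407}\right) = - \frac{513792}{47407}$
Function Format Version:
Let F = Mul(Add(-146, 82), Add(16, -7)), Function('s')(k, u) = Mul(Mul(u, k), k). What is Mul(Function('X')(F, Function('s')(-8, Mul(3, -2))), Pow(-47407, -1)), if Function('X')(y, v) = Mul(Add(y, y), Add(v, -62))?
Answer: Rational(-513792, 47407) ≈ -10.838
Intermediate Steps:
Function('s')(k, u) = Mul(u, Pow(k, 2)) (Function('s')(k, u) = Mul(Mul(k, u), k) = Mul(u, Pow(k, 2)))
F = -576 (F = Mul(-64, 9) = -576)
Function('X')(y, v) = Mul(2, y, Add(-62, v)) (Function('X')(y, v) = Mul(Mul(2, y), Add(-62, v)) = Mul(2, y, Add(-62, v)))
Mul(Function('X')(F, Function('s')(-8, Mul(3, -2))), Pow(-47407, -1)) = Mul(Mul(2, -576, Add(-62, Mul(Mul(3, -2), Pow(-8, 2)))), Pow(-47407, -1)) = Mul(Mul(2, -576, Add(-62, Mul(-6, 64))), Rational(-1, 47407)) = Mul(Mul(2, -576, Add(-62, -384)), Rational(-1, 47407)) = Mul(Mul(2, -576, -446), Rational(-1, 47407)) = Mul(513792, Rational(-1, 47407)) = Rational(-513792, 47407)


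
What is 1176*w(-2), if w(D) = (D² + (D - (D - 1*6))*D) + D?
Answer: -11760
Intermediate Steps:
w(D) = D² + 7*D (w(D) = (D² + (D - (D - 6))*D) + D = (D² + (D - (-6 + D))*D) + D = (D² + (D + (6 - D))*D) + D = (D² + 6*D) + D = D² + 7*D)
1176*w(-2) = 1176*(-2*(7 - 2)) = 1176*(-2*5) = 1176*(-10) = -11760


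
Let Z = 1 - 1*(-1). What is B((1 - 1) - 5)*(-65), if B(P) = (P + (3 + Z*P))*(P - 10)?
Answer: -11700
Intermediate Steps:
Z = 2 (Z = 1 + 1 = 2)
B(P) = (-10 + P)*(3 + 3*P) (B(P) = (P + (3 + 2*P))*(P - 10) = (3 + 3*P)*(-10 + P) = (-10 + P)*(3 + 3*P))
B((1 - 1) - 5)*(-65) = (-30 - 27*((1 - 1) - 5) + 3*((1 - 1) - 5)²)*(-65) = (-30 - 27*(0 - 5) + 3*(0 - 5)²)*(-65) = (-30 - 27*(-5) + 3*(-5)²)*(-65) = (-30 + 135 + 3*25)*(-65) = (-30 + 135 + 75)*(-65) = 180*(-65) = -11700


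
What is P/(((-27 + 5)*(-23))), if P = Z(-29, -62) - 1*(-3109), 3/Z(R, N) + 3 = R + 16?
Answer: 49741/8096 ≈ 6.1439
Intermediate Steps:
Z(R, N) = 3/(13 + R) (Z(R, N) = 3/(-3 + (R + 16)) = 3/(-3 + (16 + R)) = 3/(13 + R))
P = 49741/16 (P = 3/(13 - 29) - 1*(-3109) = 3/(-16) + 3109 = 3*(-1/16) + 3109 = -3/16 + 3109 = 49741/16 ≈ 3108.8)
P/(((-27 + 5)*(-23))) = 49741/(16*(((-27 + 5)*(-23)))) = 49741/(16*((-22*(-23)))) = (49741/16)/506 = (49741/16)*(1/506) = 49741/8096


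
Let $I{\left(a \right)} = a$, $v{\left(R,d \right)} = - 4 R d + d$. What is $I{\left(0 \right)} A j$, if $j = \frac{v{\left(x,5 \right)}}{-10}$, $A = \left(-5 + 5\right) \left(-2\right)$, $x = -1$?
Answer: $0$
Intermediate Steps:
$A = 0$ ($A = 0 \left(-2\right) = 0$)
$v{\left(R,d \right)} = d - 4 R d$ ($v{\left(R,d \right)} = - 4 R d + d = d - 4 R d$)
$j = - \frac{5}{2}$ ($j = \frac{5 \left(1 - -4\right)}{-10} = 5 \left(1 + 4\right) \left(- \frac{1}{10}\right) = 5 \cdot 5 \left(- \frac{1}{10}\right) = 25 \left(- \frac{1}{10}\right) = - \frac{5}{2} \approx -2.5$)
$I{\left(0 \right)} A j = 0 \cdot 0 \left(- \frac{5}{2}\right) = 0 \left(- \frac{5}{2}\right) = 0$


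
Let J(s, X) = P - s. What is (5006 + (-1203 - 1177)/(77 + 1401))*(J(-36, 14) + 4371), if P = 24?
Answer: 16386919164/739 ≈ 2.2174e+7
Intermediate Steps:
J(s, X) = 24 - s
(5006 + (-1203 - 1177)/(77 + 1401))*(J(-36, 14) + 4371) = (5006 + (-1203 - 1177)/(77 + 1401))*((24 - 1*(-36)) + 4371) = (5006 - 2380/1478)*((24 + 36) + 4371) = (5006 - 2380*1/1478)*(60 + 4371) = (5006 - 1190/739)*4431 = (3698244/739)*4431 = 16386919164/739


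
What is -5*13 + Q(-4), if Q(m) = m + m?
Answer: -73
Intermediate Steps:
Q(m) = 2*m
-5*13 + Q(-4) = -5*13 + 2*(-4) = -65 - 8 = -73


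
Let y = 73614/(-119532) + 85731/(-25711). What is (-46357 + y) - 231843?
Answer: -20357158423663/73173506 ≈ -2.7820e+5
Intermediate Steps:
y = -289054463/73173506 (y = 73614*(-1/119532) + 85731*(-1/25711) = -12269/19922 - 85731/25711 = -289054463/73173506 ≈ -3.9503)
(-46357 + y) - 231843 = (-46357 - 289054463/73173506) - 231843 = -3392393272105/73173506 - 231843 = -20357158423663/73173506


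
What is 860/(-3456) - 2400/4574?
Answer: -1528505/1975968 ≈ -0.77355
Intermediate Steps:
860/(-3456) - 2400/4574 = 860*(-1/3456) - 2400*1/4574 = -215/864 - 1200/2287 = -1528505/1975968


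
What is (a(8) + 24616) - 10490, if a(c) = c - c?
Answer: 14126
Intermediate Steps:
a(c) = 0
(a(8) + 24616) - 10490 = (0 + 24616) - 10490 = 24616 - 10490 = 14126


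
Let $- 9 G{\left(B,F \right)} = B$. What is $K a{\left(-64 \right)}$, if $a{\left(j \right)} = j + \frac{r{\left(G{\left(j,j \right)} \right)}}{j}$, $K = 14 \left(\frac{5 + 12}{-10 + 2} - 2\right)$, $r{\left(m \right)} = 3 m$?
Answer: $\frac{14861}{4} \approx 3715.3$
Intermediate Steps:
$G{\left(B,F \right)} = - \frac{B}{9}$
$K = - \frac{231}{4}$ ($K = 14 \left(\frac{17}{-8} - 2\right) = 14 \left(17 \left(- \frac{1}{8}\right) - 2\right) = 14 \left(- \frac{17}{8} - 2\right) = 14 \left(- \frac{33}{8}\right) = - \frac{231}{4} \approx -57.75$)
$a{\left(j \right)} = - \frac{1}{3} + j$ ($a{\left(j \right)} = j + \frac{3 \left(- \frac{j}{9}\right)}{j} = j + \frac{\left(- \frac{1}{3}\right) j}{j} = j - \frac{1}{3} = - \frac{1}{3} + j$)
$K a{\left(-64 \right)} = - \frac{231 \left(- \frac{1}{3} - 64\right)}{4} = \left(- \frac{231}{4}\right) \left(- \frac{193}{3}\right) = \frac{14861}{4}$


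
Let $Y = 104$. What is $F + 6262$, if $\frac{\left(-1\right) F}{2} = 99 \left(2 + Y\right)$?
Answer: $-14726$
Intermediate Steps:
$F = -20988$ ($F = - 2 \cdot 99 \left(2 + 104\right) = - 2 \cdot 99 \cdot 106 = \left(-2\right) 10494 = -20988$)
$F + 6262 = -20988 + 6262 = -14726$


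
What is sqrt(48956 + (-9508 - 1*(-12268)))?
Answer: 2*sqrt(12929) ≈ 227.41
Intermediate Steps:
sqrt(48956 + (-9508 - 1*(-12268))) = sqrt(48956 + (-9508 + 12268)) = sqrt(48956 + 2760) = sqrt(51716) = 2*sqrt(12929)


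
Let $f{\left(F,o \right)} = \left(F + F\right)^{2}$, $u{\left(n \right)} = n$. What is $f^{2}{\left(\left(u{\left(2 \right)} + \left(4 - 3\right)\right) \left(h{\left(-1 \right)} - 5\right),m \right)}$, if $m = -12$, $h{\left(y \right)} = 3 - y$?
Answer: $1296$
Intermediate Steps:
$f{\left(F,o \right)} = 4 F^{2}$ ($f{\left(F,o \right)} = \left(2 F\right)^{2} = 4 F^{2}$)
$f^{2}{\left(\left(u{\left(2 \right)} + \left(4 - 3\right)\right) \left(h{\left(-1 \right)} - 5\right),m \right)} = \left(4 \left(\left(2 + \left(4 - 3\right)\right) \left(\left(3 - -1\right) - 5\right)\right)^{2}\right)^{2} = \left(4 \left(\left(2 + \left(4 - 3\right)\right) \left(\left(3 + 1\right) - 5\right)\right)^{2}\right)^{2} = \left(4 \left(\left(2 + 1\right) \left(4 - 5\right)\right)^{2}\right)^{2} = \left(4 \left(3 \left(-1\right)\right)^{2}\right)^{2} = \left(4 \left(-3\right)^{2}\right)^{2} = \left(4 \cdot 9\right)^{2} = 36^{2} = 1296$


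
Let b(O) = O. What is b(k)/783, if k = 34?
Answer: 34/783 ≈ 0.043423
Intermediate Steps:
b(k)/783 = 34/783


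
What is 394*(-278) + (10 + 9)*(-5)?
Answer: -109627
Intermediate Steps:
394*(-278) + (10 + 9)*(-5) = -109532 + 19*(-5) = -109532 - 95 = -109627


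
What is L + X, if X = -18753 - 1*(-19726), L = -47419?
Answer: -46446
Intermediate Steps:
X = 973 (X = -18753 + 19726 = 973)
L + X = -47419 + 973 = -46446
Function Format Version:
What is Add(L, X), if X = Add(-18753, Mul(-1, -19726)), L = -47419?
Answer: -46446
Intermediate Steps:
X = 973 (X = Add(-18753, 19726) = 973)
Add(L, X) = Add(-47419, 973) = -46446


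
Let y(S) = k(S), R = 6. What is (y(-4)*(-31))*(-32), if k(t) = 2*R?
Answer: 11904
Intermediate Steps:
k(t) = 12 (k(t) = 2*6 = 12)
y(S) = 12
(y(-4)*(-31))*(-32) = (12*(-31))*(-32) = -372*(-32) = 11904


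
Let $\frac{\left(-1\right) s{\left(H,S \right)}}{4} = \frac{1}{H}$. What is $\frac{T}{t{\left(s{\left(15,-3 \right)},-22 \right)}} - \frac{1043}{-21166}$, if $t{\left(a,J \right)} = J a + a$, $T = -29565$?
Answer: $- \frac{1564417373}{296324} \approx -5279.4$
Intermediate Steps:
$s{\left(H,S \right)} = - \frac{4}{H}$
$t{\left(a,J \right)} = a + J a$
$\frac{T}{t{\left(s{\left(15,-3 \right)},-22 \right)}} - \frac{1043}{-21166} = - \frac{29565}{- \frac{4}{15} \left(1 - 22\right)} - \frac{1043}{-21166} = - \frac{29565}{\left(-4\right) \frac{1}{15} \left(-21\right)} - - \frac{1043}{21166} = - \frac{29565}{\left(- \frac{4}{15}\right) \left(-21\right)} + \frac{1043}{21166} = - \frac{29565}{\frac{28}{5}} + \frac{1043}{21166} = \left(-29565\right) \frac{5}{28} + \frac{1043}{21166} = - \frac{147825}{28} + \frac{1043}{21166} = - \frac{1564417373}{296324}$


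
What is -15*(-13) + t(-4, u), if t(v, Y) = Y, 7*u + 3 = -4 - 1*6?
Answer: 1352/7 ≈ 193.14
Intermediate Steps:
u = -13/7 (u = -3/7 + (-4 - 1*6)/7 = -3/7 + (-4 - 6)/7 = -3/7 + (⅐)*(-10) = -3/7 - 10/7 = -13/7 ≈ -1.8571)
-15*(-13) + t(-4, u) = -15*(-13) - 13/7 = 195 - 13/7 = 1352/7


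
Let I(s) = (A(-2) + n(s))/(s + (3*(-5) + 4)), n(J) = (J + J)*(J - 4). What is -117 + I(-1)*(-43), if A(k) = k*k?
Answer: -401/6 ≈ -66.833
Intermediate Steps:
A(k) = k**2
n(J) = 2*J*(-4 + J) (n(J) = (2*J)*(-4 + J) = 2*J*(-4 + J))
I(s) = (4 + 2*s*(-4 + s))/(-11 + s) (I(s) = ((-2)**2 + 2*s*(-4 + s))/(s + (3*(-5) + 4)) = (4 + 2*s*(-4 + s))/(s + (-15 + 4)) = (4 + 2*s*(-4 + s))/(s - 11) = (4 + 2*s*(-4 + s))/(-11 + s))
-117 + I(-1)*(-43) = -117 + (2*(2 - (-4 - 1))/(-11 - 1))*(-43) = -117 + (2*(2 - 1*(-5))/(-12))*(-43) = -117 + (2*(-1/12)*(2 + 5))*(-43) = -117 + (2*(-1/12)*7)*(-43) = -117 - 7/6*(-43) = -117 + 301/6 = -401/6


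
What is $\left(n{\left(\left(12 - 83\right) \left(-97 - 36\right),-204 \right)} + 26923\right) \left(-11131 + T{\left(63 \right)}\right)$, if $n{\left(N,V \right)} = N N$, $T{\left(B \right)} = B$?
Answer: $-987234299696$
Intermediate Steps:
$n{\left(N,V \right)} = N^{2}$
$\left(n{\left(\left(12 - 83\right) \left(-97 - 36\right),-204 \right)} + 26923\right) \left(-11131 + T{\left(63 \right)}\right) = \left(\left(\left(12 - 83\right) \left(-97 - 36\right)\right)^{2} + 26923\right) \left(-11131 + 63\right) = \left(\left(\left(-71\right) \left(-133\right)\right)^{2} + 26923\right) \left(-11068\right) = \left(9443^{2} + 26923\right) \left(-11068\right) = \left(89170249 + 26923\right) \left(-11068\right) = 89197172 \left(-11068\right) = -987234299696$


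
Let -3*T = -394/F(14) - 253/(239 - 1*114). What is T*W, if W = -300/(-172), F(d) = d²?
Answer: 49419/21070 ≈ 2.3455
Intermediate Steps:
W = 75/43 (W = -300*(-1/172) = 75/43 ≈ 1.7442)
T = 16473/12250 (T = -(-394/(14²) - 253/(239 - 1*114))/3 = -(-394/196 - 253/(239 - 114))/3 = -(-394*1/196 - 253/125)/3 = -(-197/98 - 253*1/125)/3 = -(-197/98 - 253/125)/3 = -⅓*(-49419/12250) = 16473/12250 ≈ 1.3447)
T*W = (16473/12250)*(75/43) = 49419/21070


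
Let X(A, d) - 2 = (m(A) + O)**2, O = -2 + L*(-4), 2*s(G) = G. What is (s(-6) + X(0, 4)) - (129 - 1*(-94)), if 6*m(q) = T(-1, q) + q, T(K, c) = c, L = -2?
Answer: -188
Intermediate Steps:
s(G) = G/2
O = 6 (O = -2 - 2*(-4) = -2 + 8 = 6)
m(q) = q/3 (m(q) = (q + q)/6 = (2*q)/6 = q/3)
X(A, d) = 2 + (6 + A/3)**2 (X(A, d) = 2 + (A/3 + 6)**2 = 2 + (6 + A/3)**2)
(s(-6) + X(0, 4)) - (129 - 1*(-94)) = ((1/2)*(-6) + (2 + (18 + 0)**2/9)) - (129 - 1*(-94)) = (-3 + (2 + (1/9)*18**2)) - (129 + 94) = (-3 + (2 + (1/9)*324)) - 1*223 = (-3 + (2 + 36)) - 223 = (-3 + 38) - 223 = 35 - 223 = -188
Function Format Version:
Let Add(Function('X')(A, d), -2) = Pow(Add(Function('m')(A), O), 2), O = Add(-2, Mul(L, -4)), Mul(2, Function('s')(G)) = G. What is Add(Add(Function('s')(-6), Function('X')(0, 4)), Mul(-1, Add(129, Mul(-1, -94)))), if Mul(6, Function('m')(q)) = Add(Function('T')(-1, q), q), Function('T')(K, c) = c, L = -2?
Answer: -188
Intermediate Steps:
Function('s')(G) = Mul(Rational(1, 2), G)
O = 6 (O = Add(-2, Mul(-2, -4)) = Add(-2, 8) = 6)
Function('m')(q) = Mul(Rational(1, 3), q) (Function('m')(q) = Mul(Rational(1, 6), Add(q, q)) = Mul(Rational(1, 6), Mul(2, q)) = Mul(Rational(1, 3), q))
Function('X')(A, d) = Add(2, Pow(Add(6, Mul(Rational(1, 3), A)), 2)) (Function('X')(A, d) = Add(2, Pow(Add(Mul(Rational(1, 3), A), 6), 2)) = Add(2, Pow(Add(6, Mul(Rational(1, 3), A)), 2)))
Add(Add(Function('s')(-6), Function('X')(0, 4)), Mul(-1, Add(129, Mul(-1, -94)))) = Add(Add(Mul(Rational(1, 2), -6), Add(2, Mul(Rational(1, 9), Pow(Add(18, 0), 2)))), Mul(-1, Add(129, Mul(-1, -94)))) = Add(Add(-3, Add(2, Mul(Rational(1, 9), Pow(18, 2)))), Mul(-1, Add(129, 94))) = Add(Add(-3, Add(2, Mul(Rational(1, 9), 324))), Mul(-1, 223)) = Add(Add(-3, Add(2, 36)), -223) = Add(Add(-3, 38), -223) = Add(35, -223) = -188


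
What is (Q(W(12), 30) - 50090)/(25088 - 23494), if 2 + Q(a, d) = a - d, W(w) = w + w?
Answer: -25049/797 ≈ -31.429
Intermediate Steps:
W(w) = 2*w
Q(a, d) = -2 + a - d (Q(a, d) = -2 + (a - d) = -2 + a - d)
(Q(W(12), 30) - 50090)/(25088 - 23494) = ((-2 + 2*12 - 1*30) - 50090)/(25088 - 23494) = ((-2 + 24 - 30) - 50090)/1594 = (-8 - 50090)*(1/1594) = -50098*1/1594 = -25049/797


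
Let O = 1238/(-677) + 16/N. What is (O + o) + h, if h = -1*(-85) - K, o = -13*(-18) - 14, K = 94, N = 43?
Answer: 6100019/29111 ≈ 209.54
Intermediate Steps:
o = 220 (o = 234 - 14 = 220)
O = -42402/29111 (O = 1238/(-677) + 16/43 = 1238*(-1/677) + 16*(1/43) = -1238/677 + 16/43 = -42402/29111 ≈ -1.4566)
h = -9 (h = -1*(-85) - 1*94 = 85 - 94 = -9)
(O + o) + h = (-42402/29111 + 220) - 9 = 6362018/29111 - 9 = 6100019/29111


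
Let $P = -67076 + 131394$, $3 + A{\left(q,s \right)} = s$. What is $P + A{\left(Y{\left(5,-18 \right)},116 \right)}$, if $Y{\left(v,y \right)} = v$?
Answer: $64431$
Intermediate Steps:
$A{\left(q,s \right)} = -3 + s$
$P = 64318$
$P + A{\left(Y{\left(5,-18 \right)},116 \right)} = 64318 + \left(-3 + 116\right) = 64318 + 113 = 64431$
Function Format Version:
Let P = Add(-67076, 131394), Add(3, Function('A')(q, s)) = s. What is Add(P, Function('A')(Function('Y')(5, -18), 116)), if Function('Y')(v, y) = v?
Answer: 64431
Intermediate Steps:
Function('A')(q, s) = Add(-3, s)
P = 64318
Add(P, Function('A')(Function('Y')(5, -18), 116)) = Add(64318, Add(-3, 116)) = Add(64318, 113) = 64431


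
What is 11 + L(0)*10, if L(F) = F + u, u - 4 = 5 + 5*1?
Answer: 151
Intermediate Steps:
u = 14 (u = 4 + (5 + 5*1) = 4 + (5 + 5) = 4 + 10 = 14)
L(F) = 14 + F (L(F) = F + 14 = 14 + F)
11 + L(0)*10 = 11 + (14 + 0)*10 = 11 + 14*10 = 11 + 140 = 151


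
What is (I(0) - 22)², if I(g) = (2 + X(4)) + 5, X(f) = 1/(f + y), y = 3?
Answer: 10816/49 ≈ 220.73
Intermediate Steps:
X(f) = 1/(3 + f) (X(f) = 1/(f + 3) = 1/(3 + f))
I(g) = 50/7 (I(g) = (2 + 1/(3 + 4)) + 5 = (2 + 1/7) + 5 = (2 + ⅐) + 5 = 15/7 + 5 = 50/7)
(I(0) - 22)² = (50/7 - 22)² = (-104/7)² = 10816/49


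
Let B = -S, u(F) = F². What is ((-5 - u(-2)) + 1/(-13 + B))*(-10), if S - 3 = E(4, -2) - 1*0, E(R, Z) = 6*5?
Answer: 2075/23 ≈ 90.217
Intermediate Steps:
E(R, Z) = 30
S = 33 (S = 3 + (30 - 1*0) = 3 + (30 + 0) = 3 + 30 = 33)
B = -33 (B = -1*33 = -33)
((-5 - u(-2)) + 1/(-13 + B))*(-10) = ((-5 - 1*(-2)²) + 1/(-13 - 33))*(-10) = ((-5 - 1*4) + 1/(-46))*(-10) = ((-5 - 4) - 1/46)*(-10) = (-9 - 1/46)*(-10) = -415/46*(-10) = 2075/23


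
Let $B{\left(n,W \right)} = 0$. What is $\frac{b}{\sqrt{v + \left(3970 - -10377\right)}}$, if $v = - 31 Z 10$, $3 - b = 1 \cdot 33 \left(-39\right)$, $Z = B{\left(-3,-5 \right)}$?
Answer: $\frac{1290 \sqrt{14347}}{14347} \approx 10.77$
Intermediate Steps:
$Z = 0$
$b = 1290$ ($b = 3 - 1 \cdot 33 \left(-39\right) = 3 - 33 \left(-39\right) = 3 - -1287 = 3 + 1287 = 1290$)
$v = 0$ ($v = \left(-31\right) 0 \cdot 10 = 0 \cdot 10 = 0$)
$\frac{b}{\sqrt{v + \left(3970 - -10377\right)}} = \frac{1290}{\sqrt{0 + \left(3970 - -10377\right)}} = \frac{1290}{\sqrt{0 + \left(3970 + 10377\right)}} = \frac{1290}{\sqrt{0 + 14347}} = \frac{1290}{\sqrt{14347}} = 1290 \frac{\sqrt{14347}}{14347} = \frac{1290 \sqrt{14347}}{14347}$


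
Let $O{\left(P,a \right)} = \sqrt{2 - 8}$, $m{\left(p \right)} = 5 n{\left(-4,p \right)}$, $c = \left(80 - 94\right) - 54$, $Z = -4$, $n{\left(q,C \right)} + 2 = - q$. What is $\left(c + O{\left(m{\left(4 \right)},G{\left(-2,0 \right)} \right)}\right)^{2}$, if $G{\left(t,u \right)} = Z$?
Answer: $\left(68 - i \sqrt{6}\right)^{2} \approx 4618.0 - 333.13 i$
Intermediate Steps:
$n{\left(q,C \right)} = -2 - q$
$G{\left(t,u \right)} = -4$
$c = -68$ ($c = -14 - 54 = -68$)
$m{\left(p \right)} = 10$ ($m{\left(p \right)} = 5 \left(-2 - -4\right) = 5 \left(-2 + 4\right) = 5 \cdot 2 = 10$)
$O{\left(P,a \right)} = i \sqrt{6}$ ($O{\left(P,a \right)} = \sqrt{-6} = i \sqrt{6}$)
$\left(c + O{\left(m{\left(4 \right)},G{\left(-2,0 \right)} \right)}\right)^{2} = \left(-68 + i \sqrt{6}\right)^{2}$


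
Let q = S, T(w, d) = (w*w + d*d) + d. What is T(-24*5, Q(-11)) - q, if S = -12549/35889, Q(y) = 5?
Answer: 172630273/11963 ≈ 14430.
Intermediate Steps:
S = -4183/11963 (S = -12549*1/35889 = -4183/11963 ≈ -0.34966)
T(w, d) = d + d**2 + w**2 (T(w, d) = (w**2 + d**2) + d = (d**2 + w**2) + d = d + d**2 + w**2)
q = -4183/11963 ≈ -0.34966
T(-24*5, Q(-11)) - q = (5 + 5**2 + (-24*5)**2) - 1*(-4183/11963) = (5 + 25 + (-120)**2) + 4183/11963 = (5 + 25 + 14400) + 4183/11963 = 14430 + 4183/11963 = 172630273/11963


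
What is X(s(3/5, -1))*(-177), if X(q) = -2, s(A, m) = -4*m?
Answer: 354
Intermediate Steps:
X(s(3/5, -1))*(-177) = -2*(-177) = 354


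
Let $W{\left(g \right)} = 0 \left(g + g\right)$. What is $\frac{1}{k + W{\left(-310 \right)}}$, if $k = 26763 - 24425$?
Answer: $\frac{1}{2338} \approx 0.00042772$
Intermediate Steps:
$W{\left(g \right)} = 0$ ($W{\left(g \right)} = 0 \cdot 2 g = 0$)
$k = 2338$ ($k = 26763 - 24425 = 2338$)
$\frac{1}{k + W{\left(-310 \right)}} = \frac{1}{2338 + 0} = \frac{1}{2338}$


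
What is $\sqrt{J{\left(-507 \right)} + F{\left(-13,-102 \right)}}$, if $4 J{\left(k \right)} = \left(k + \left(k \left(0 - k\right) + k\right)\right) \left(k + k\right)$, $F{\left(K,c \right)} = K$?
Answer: $\frac{\sqrt{261675830}}{2} \approx 8088.2$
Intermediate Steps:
$J{\left(k \right)} = \frac{k \left(- k^{2} + 2 k\right)}{2}$ ($J{\left(k \right)} = \frac{\left(k + \left(k \left(0 - k\right) + k\right)\right) \left(k + k\right)}{4} = \frac{\left(k + \left(k \left(- k\right) + k\right)\right) 2 k}{4} = \frac{\left(k - \left(k^{2} - k\right)\right) 2 k}{4} = \frac{\left(- k^{2} + 2 k\right) 2 k}{4} = \frac{2 k \left(- k^{2} + 2 k\right)}{4} = \frac{k \left(- k^{2} + 2 k\right)}{2}$)
$\sqrt{J{\left(-507 \right)} + F{\left(-13,-102 \right)}} = \sqrt{\frac{\left(-507\right)^{2} \left(2 - -507\right)}{2} - 13} = \sqrt{\frac{1}{2} \cdot 257049 \left(2 + 507\right) - 13} = \sqrt{\frac{1}{2} \cdot 257049 \cdot 509 - 13} = \sqrt{\frac{130837941}{2} - 13} = \sqrt{\frac{130837915}{2}} = \frac{\sqrt{261675830}}{2}$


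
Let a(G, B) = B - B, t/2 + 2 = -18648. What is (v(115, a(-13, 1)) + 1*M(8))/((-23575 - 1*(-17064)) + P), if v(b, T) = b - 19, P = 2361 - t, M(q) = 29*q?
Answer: 164/16575 ≈ 0.0098944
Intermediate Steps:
t = -37300 (t = -4 + 2*(-18648) = -4 - 37296 = -37300)
a(G, B) = 0
P = 39661 (P = 2361 - 1*(-37300) = 2361 + 37300 = 39661)
v(b, T) = -19 + b
(v(115, a(-13, 1)) + 1*M(8))/((-23575 - 1*(-17064)) + P) = ((-19 + 115) + 1*(29*8))/((-23575 - 1*(-17064)) + 39661) = (96 + 1*232)/((-23575 + 17064) + 39661) = (96 + 232)/(-6511 + 39661) = 328/33150 = 328*(1/33150) = 164/16575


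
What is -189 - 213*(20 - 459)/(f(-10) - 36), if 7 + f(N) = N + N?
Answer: -35138/21 ≈ -1673.2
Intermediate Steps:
f(N) = -7 + 2*N (f(N) = -7 + (N + N) = -7 + 2*N)
-189 - 213*(20 - 459)/(f(-10) - 36) = -189 - 213*(20 - 459)/((-7 + 2*(-10)) - 36) = -189 - (-93507)/((-7 - 20) - 36) = -189 - (-93507)/(-27 - 36) = -189 - (-93507)/(-63) = -189 - (-93507)*(-1)/63 = -189 - 213*439/63 = -189 - 31169/21 = -35138/21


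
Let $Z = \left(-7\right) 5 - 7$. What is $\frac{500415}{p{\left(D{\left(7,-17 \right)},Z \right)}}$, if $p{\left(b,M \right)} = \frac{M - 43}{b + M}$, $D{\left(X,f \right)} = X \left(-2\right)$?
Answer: $\frac{5604648}{17} \approx 3.2969 \cdot 10^{5}$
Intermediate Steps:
$D{\left(X,f \right)} = - 2 X$
$Z = -42$ ($Z = -35 - 7 = -42$)
$p{\left(b,M \right)} = \frac{-43 + M}{M + b}$
$\frac{500415}{p{\left(D{\left(7,-17 \right)},Z \right)}} = \frac{500415}{\frac{1}{-42 - 14} \left(-43 - 42\right)} = \frac{500415}{\frac{1}{-42 - 14} \left(-85\right)} = \frac{500415}{\frac{1}{-56} \left(-85\right)} = \frac{500415}{\left(- \frac{1}{56}\right) \left(-85\right)} = \frac{500415}{\frac{85}{56}} = 500415 \cdot \frac{56}{85} = \frac{5604648}{17}$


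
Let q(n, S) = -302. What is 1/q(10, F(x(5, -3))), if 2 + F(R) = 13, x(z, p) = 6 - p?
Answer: -1/302 ≈ -0.0033113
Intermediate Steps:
F(R) = 11 (F(R) = -2 + 13 = 11)
1/q(10, F(x(5, -3))) = 1/(-302) = -1/302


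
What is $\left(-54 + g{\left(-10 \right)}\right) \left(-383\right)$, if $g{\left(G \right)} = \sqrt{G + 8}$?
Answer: $20682 - 383 i \sqrt{2} \approx 20682.0 - 541.64 i$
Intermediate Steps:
$g{\left(G \right)} = \sqrt{8 + G}$
$\left(-54 + g{\left(-10 \right)}\right) \left(-383\right) = \left(-54 + \sqrt{8 - 10}\right) \left(-383\right) = \left(-54 + \sqrt{-2}\right) \left(-383\right) = \left(-54 + i \sqrt{2}\right) \left(-383\right) = 20682 - 383 i \sqrt{2}$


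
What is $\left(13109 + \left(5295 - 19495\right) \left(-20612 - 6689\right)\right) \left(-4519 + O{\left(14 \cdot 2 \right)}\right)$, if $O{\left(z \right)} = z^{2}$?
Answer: $-1448012099115$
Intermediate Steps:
$\left(13109 + \left(5295 - 19495\right) \left(-20612 - 6689\right)\right) \left(-4519 + O{\left(14 \cdot 2 \right)}\right) = \left(13109 + \left(5295 - 19495\right) \left(-20612 - 6689\right)\right) \left(-4519 + \left(14 \cdot 2\right)^{2}\right) = \left(13109 - -387674200\right) \left(-4519 + 28^{2}\right) = \left(13109 + 387674200\right) \left(-4519 + 784\right) = 387687309 \left(-3735\right) = -1448012099115$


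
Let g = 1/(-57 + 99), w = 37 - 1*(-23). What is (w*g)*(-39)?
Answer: -390/7 ≈ -55.714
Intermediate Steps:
w = 60 (w = 37 + 23 = 60)
g = 1/42 ≈ 0.023810
(w*g)*(-39) = (60*(1/42))*(-39) = (10/7)*(-39) = -390/7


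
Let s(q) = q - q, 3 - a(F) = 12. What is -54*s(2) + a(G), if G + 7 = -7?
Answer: -9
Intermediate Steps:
G = -14 (G = -7 - 7 = -14)
a(F) = -9 (a(F) = 3 - 1*12 = 3 - 12 = -9)
s(q) = 0
-54*s(2) + a(G) = -54*0 - 9 = 0 - 9 = -9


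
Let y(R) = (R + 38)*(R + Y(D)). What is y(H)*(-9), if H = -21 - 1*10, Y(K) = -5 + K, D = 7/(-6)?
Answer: 4683/2 ≈ 2341.5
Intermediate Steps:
D = -7/6 (D = 7*(-1/6) = -7/6 ≈ -1.1667)
H = -31 (H = -21 - 10 = -31)
y(R) = (38 + R)*(-37/6 + R) (y(R) = (R + 38)*(R + (-5 - 7/6)) = (38 + R)*(R - 37/6) = (38 + R)*(-37/6 + R))
y(H)*(-9) = (-703/3 + (-31)**2 + (191/6)*(-31))*(-9) = (-703/3 + 961 - 5921/6)*(-9) = -1561/6*(-9) = 4683/2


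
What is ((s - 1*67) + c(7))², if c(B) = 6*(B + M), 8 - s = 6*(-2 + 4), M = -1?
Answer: 1225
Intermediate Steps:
s = -4 (s = 8 - 6*(-2 + 4) = 8 - 6*2 = 8 - 1*12 = 8 - 12 = -4)
c(B) = -6 + 6*B (c(B) = 6*(B - 1) = 6*(-1 + B) = -6 + 6*B)
((s - 1*67) + c(7))² = ((-4 - 1*67) + (-6 + 6*7))² = ((-4 - 67) + (-6 + 42))² = (-71 + 36)² = (-35)² = 1225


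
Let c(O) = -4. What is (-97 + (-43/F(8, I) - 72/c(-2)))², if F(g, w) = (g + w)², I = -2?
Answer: 8334769/1296 ≈ 6431.1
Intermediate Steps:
(-97 + (-43/F(8, I) - 72/c(-2)))² = (-97 + (-43/(8 - 2)² - 72/(-4)))² = (-97 + (-43/(6²) - 72*(-¼)))² = (-97 + (-43/36 + 18))² = (-97 + 605/36)² = (-2887/36)² = 8334769/1296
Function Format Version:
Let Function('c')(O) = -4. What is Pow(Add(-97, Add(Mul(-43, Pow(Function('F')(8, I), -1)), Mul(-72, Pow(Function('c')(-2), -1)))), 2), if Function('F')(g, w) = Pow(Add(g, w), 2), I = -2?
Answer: Rational(8334769, 1296) ≈ 6431.1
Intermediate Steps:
Pow(Add(-97, Add(Mul(-43, Pow(Function('F')(8, I), -1)), Mul(-72, Pow(Function('c')(-2), -1)))), 2) = Pow(Add(-97, Add(Mul(-43, Pow(Pow(Add(8, -2), 2), -1)), Mul(-72, Pow(-4, -1)))), 2) = Pow(Add(-97, Add(Mul(-43, Pow(Pow(6, 2), -1)), Mul(-72, Rational(-1, 4)))), 2) = Pow(Add(-97, Add(Mul(-43, Pow(36, -1)), 18)), 2) = Pow(Add(-97, Add(Mul(-43, Rational(1, 36)), 18)), 2) = Pow(Add(-97, Add(Rational(-43, 36), 18)), 2) = Pow(Add(-97, Rational(605, 36)), 2) = Pow(Rational(-2887, 36), 2) = Rational(8334769, 1296)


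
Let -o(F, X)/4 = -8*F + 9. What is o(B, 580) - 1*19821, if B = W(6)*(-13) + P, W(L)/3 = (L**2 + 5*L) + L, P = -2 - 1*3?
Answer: -109873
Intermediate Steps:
P = -5 (P = -2 - 3 = -5)
W(L) = 3*L**2 + 18*L (W(L) = 3*((L**2 + 5*L) + L) = 3*(L**2 + 6*L) = 3*L**2 + 18*L)
B = -2813 (B = (3*6*(6 + 6))*(-13) - 5 = (3*6*12)*(-13) - 5 = 216*(-13) - 5 = -2808 - 5 = -2813)
o(F, X) = -36 + 32*F (o(F, X) = -4*(-8*F + 9) = -4*(9 - 8*F) = -36 + 32*F)
o(B, 580) - 1*19821 = (-36 + 32*(-2813)) - 1*19821 = (-36 - 90016) - 19821 = -90052 - 19821 = -109873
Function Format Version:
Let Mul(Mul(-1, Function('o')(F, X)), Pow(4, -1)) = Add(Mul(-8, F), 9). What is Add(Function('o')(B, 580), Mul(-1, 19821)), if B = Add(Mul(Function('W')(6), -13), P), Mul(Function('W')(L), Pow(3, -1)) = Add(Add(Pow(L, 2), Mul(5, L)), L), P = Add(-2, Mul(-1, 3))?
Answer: -109873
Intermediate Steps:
P = -5 (P = Add(-2, -3) = -5)
Function('W')(L) = Add(Mul(3, Pow(L, 2)), Mul(18, L)) (Function('W')(L) = Mul(3, Add(Add(Pow(L, 2), Mul(5, L)), L)) = Mul(3, Add(Pow(L, 2), Mul(6, L))) = Add(Mul(3, Pow(L, 2)), Mul(18, L)))
B = -2813 (B = Add(Mul(Mul(3, 6, Add(6, 6)), -13), -5) = Add(Mul(Mul(3, 6, 12), -13), -5) = Add(Mul(216, -13), -5) = Add(-2808, -5) = -2813)
Function('o')(F, X) = Add(-36, Mul(32, F)) (Function('o')(F, X) = Mul(-4, Add(Mul(-8, F), 9)) = Mul(-4, Add(9, Mul(-8, F))) = Add(-36, Mul(32, F)))
Add(Function('o')(B, 580), Mul(-1, 19821)) = Add(Add(-36, Mul(32, -2813)), Mul(-1, 19821)) = Add(Add(-36, -90016), -19821) = Add(-90052, -19821) = -109873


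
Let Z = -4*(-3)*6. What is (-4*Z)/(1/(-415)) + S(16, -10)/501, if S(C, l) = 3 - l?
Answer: 59879533/501 ≈ 1.1952e+5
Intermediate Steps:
Z = 72 (Z = 12*6 = 72)
(-4*Z)/(1/(-415)) + S(16, -10)/501 = (-4*72)/(1/(-415)) + (3 - 1*(-10))/501 = -288/(-1/415) + (3 + 10)*(1/501) = -288*(-415) + 13*(1/501) = 119520 + 13/501 = 59879533/501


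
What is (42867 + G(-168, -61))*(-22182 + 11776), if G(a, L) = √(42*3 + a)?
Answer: -446074002 - 10406*I*√42 ≈ -4.4607e+8 - 67439.0*I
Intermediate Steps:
G(a, L) = √(126 + a)
(42867 + G(-168, -61))*(-22182 + 11776) = (42867 + √(126 - 168))*(-22182 + 11776) = (42867 + √(-42))*(-10406) = (42867 + I*√42)*(-10406) = -446074002 - 10406*I*√42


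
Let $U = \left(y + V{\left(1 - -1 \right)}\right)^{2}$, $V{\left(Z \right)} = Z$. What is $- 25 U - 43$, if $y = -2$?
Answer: $-43$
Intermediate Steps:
$U = 0$ ($U = \left(-2 + \left(1 - -1\right)\right)^{2} = \left(-2 + \left(1 + 1\right)\right)^{2} = \left(-2 + 2\right)^{2} = 0^{2} = 0$)
$- 25 U - 43 = \left(-25\right) 0 - 43 = 0 - 43 = -43$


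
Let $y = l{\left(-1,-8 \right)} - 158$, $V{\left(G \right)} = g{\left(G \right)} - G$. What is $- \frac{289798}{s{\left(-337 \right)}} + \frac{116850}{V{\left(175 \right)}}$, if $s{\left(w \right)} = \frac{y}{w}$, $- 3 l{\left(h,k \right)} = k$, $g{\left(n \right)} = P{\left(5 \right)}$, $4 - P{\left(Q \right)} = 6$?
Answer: $- \frac{8652155801}{13747} \approx -6.2939 \cdot 10^{5}$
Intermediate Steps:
$P{\left(Q \right)} = -2$ ($P{\left(Q \right)} = 4 - 6 = -2$)
$g{\left(n \right)} = -2$
$V{\left(G \right)} = -2 - G$
$l{\left(h,k \right)} = - \frac{k}{3}$
$y = - \frac{466}{3}$ ($y = \left(- \frac{1}{3}\right) \left(-8\right) - 158 = \frac{8}{3} - 158 = - \frac{466}{3} \approx -155.33$)
$s{\left(w \right)} = - \frac{466}{3 w}$
$- \frac{289798}{s{\left(-337 \right)}} + \frac{116850}{V{\left(175 \right)}} = - \frac{289798}{\left(- \frac{466}{3}\right) \frac{1}{-337}} + \frac{116850}{-2 - 175} = - \frac{289798}{\left(- \frac{466}{3}\right) \left(- \frac{1}{337}\right)} + \frac{116850}{-2 - 175} = - \frac{289798}{\frac{466}{1011}} + \frac{116850}{-177} = \left(-289798\right) \frac{1011}{466} + 116850 \left(- \frac{1}{177}\right) = - \frac{146492889}{233} - \frac{38950}{59} = - \frac{8652155801}{13747}$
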